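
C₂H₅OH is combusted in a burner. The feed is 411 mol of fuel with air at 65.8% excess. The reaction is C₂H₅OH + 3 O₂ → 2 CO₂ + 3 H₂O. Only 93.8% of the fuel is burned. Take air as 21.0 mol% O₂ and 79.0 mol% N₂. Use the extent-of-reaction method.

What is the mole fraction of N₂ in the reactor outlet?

Stoichiometric O₂ = 3 × 411 = 1233 mol; O₂ fed = 1233 × 1.658 = 2044 mol.
N₂ fed = 2044 × 79/21 = 7691 mol.
Fuel reacted = 0.938 × 411 → ξ = 385.5 mol.
Outlet (n = n₀ + ν ξ):
  C₂H₅OH: 411 − 1(385.5) = 25.48
  O₂: 2044 − 3(385.5) = 887.8
  N₂: 7691 (inert)
  CO₂: 0 + 2(385.5) = 771
  H₂O: 0 + 3(385.5) = 1157
Total out = 10530 mol; y_N₂ = 7691 / 10530 = 0.7302.

0.73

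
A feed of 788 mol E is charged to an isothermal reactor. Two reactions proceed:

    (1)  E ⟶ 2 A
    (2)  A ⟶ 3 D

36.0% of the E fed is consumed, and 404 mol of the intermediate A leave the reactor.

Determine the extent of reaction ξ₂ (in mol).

ξ₂ = 163 mol

Conversion of E: E consumed = 1ξ₁ = 0.36 × 788 → ξ₁ = 283.7 mol.
A balance: n_A = 0 + 2ξ₁ − 1ξ₂ = 404 → ξ₂ = (2·283.7 − 404)/1 = 163.4 mol.
Outlet amounts (n = n₀ + Σ ν·ξ):
  E: 788 − 1(283.7) = 504.3
  A: 0 + 2(283.7) − 1(163.4) = 404
  D: 0 + 3(163.4) = 490.1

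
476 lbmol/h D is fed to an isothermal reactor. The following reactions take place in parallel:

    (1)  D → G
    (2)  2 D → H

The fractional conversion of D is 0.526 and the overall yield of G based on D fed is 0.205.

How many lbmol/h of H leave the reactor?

76.4 lbmol/h

Yield of G: 1ξ₁ / 476 = 0.205 → ξ₁ = 97.58 lbmol/h.
Conversion of D: 1ξ₁ + 2ξ₂ = 0.526 × 476 = 250.4 → ξ₂ = 76.4 lbmol/h.
Outlet amounts (n = n₀ + Σ ν·ξ):
  D: 476 − 1(97.58) − 2(76.4) = 225.6
  G: 0 + 1(97.58) = 97.58
  H: 0 + 1(76.4) = 76.4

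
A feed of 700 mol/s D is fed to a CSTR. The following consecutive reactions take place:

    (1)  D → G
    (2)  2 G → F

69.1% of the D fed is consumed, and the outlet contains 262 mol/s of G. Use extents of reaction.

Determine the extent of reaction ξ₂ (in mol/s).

Conversion of D: D consumed = 1ξ₁ = 0.691 × 700 → ξ₁ = 483.7 mol/s.
G balance: n_G = 0 + 1ξ₁ − 2ξ₂ = 262 → ξ₂ = (1·483.7 − 262)/2 = 110.8 mol/s.
Outlet amounts (n = n₀ + Σ ν·ξ):
  D: 700 − 1(483.7) = 216.3
  G: 0 + 1(483.7) − 2(110.8) = 262
  F: 0 + 1(110.8) = 110.8

ξ₂ = 111 mol/s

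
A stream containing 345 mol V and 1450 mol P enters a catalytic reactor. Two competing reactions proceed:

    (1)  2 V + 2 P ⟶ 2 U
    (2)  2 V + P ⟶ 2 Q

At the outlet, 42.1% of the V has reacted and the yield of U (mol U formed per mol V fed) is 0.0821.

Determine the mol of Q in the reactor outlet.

Yield of U: 2ξ₁ / 345 = 0.0821 → ξ₁ = 14.16 mol.
Conversion of V: 2ξ₁ + 2ξ₂ = 0.421 × 345 = 145.2 → ξ₂ = 58.46 mol.
Outlet amounts (n = n₀ + Σ ν·ξ):
  V: 345 − 2(14.16) − 2(58.46) = 199.8
  P: 1450 − 2(14.16) − 1(58.46) = 1363
  U: 0 + 2(14.16) = 28.32
  Q: 0 + 2(58.46) = 116.9

117 mol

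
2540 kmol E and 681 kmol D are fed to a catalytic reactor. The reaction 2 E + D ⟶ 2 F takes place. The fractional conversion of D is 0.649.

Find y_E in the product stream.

D reacted = 0.649 × 681 = 442 kmol; ν_D = −1, so ξ = 442/1 = 442 kmol.
Outlet amounts (n = n₀ + ν ξ):
  E: 2540 − 2(442) = 1656
  D: 681 − 1(442) = 239
  F: 0 + 2(442) = 883.9
Total out = 2779 kmol; y_E = 1656 / 2779 = 0.5959.

0.596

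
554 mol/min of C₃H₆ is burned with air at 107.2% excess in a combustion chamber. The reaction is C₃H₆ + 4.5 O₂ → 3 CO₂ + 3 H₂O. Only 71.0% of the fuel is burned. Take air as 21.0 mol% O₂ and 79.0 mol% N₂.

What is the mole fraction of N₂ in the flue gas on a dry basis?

0.804

Stoichiometric O₂ = 4.5 × 554 = 2493 mol/min; O₂ fed = 2493 × 2.072 = 5165 mol/min.
N₂ fed = 5165 × 79/21 = 19430 mol/min.
Fuel reacted = 0.71 × 554 → ξ = 393.3 mol/min.
Outlet (n = n₀ + ν ξ):
  C₃H₆: 554 − 1(393.3) = 160.7
  O₂: 5165 − 4.5(393.3) = 3395
  N₂: 19430 (inert)
  CO₂: 0 + 3(393.3) = 1180
  H₂O: 0 + 3(393.3) = 1180
Dry total = 24170 mol/min; y_N₂ (dry) = 19430 / 24170 = 0.804.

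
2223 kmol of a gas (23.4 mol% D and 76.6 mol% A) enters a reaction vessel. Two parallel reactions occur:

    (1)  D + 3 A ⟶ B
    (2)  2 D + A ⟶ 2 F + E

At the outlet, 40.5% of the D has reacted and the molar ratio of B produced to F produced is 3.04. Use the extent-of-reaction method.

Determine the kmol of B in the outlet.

Conversion of D: D consumed = 0.405 × 520.2 = 210.7 kmol = 1ξ₁ + 2ξ₂.
Selectivity: 1ξ₁ / (2ξ₂) = 3.04 → ξ₁ = 6.08 ξ₂.
Substitute: (1·6.08 + 2) ξ₂ = 210.7 → ξ₂ = 26.07 kmol, ξ₁ = 158.5 kmol.
Outlet amounts (n = n₀ + Σ ν·ξ):
  D: 520.2 − 1(158.5) − 2(26.07) = 309.5
  A: 1703 − 3(158.5) − 1(26.07) = 1201
  B: 0 + 1(158.5) = 158.5
  F: 0 + 2(26.07) = 52.15
  E: 0 + 1(26.07) = 26.07

159 kmol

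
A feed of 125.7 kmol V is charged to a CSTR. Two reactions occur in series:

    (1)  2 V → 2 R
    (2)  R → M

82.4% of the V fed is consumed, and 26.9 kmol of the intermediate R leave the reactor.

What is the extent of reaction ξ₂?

ξ₂ = 76.7 kmol

Conversion of V: V consumed = 2ξ₁ = 0.824 × 125.7 → ξ₁ = 51.79 kmol.
R balance: n_R = 0 + 2ξ₁ − 1ξ₂ = 26.9 → ξ₂ = (2·51.79 − 26.9)/1 = 76.68 kmol.
Outlet amounts (n = n₀ + Σ ν·ξ):
  V: 125.7 − 2(51.79) = 22.12
  R: 0 + 2(51.79) − 1(76.68) = 26.9
  M: 0 + 1(76.68) = 76.68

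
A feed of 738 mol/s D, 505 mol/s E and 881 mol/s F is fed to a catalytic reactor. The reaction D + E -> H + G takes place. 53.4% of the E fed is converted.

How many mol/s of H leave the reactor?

270 mol/s

E reacted = 0.534 × 505 = 269.7 mol/s; ν_E = −1, so ξ = 269.7/1 = 269.7 mol/s.
Outlet amounts (n = n₀ + ν ξ):
  D: 738 − 1(269.7) = 468.3
  E: 505 − 1(269.7) = 235.3
  H: 0 + 1(269.7) = 269.7
  G: 0 + 1(269.7) = 269.7
  F: 881 (inert)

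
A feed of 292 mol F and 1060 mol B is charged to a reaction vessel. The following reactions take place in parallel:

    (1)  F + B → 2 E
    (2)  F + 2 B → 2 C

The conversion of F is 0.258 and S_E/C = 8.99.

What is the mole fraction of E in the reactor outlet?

Conversion of F: F consumed = 0.258 × 292 = 75.34 mol = 1ξ₁ + 1ξ₂.
Selectivity: 2ξ₁ / (2ξ₂) = 8.99 → ξ₁ = 8.99 ξ₂.
Substitute: (1·8.99 + 1) ξ₂ = 75.34 → ξ₂ = 7.541 mol, ξ₁ = 67.79 mol.
Outlet amounts (n = n₀ + Σ ν·ξ):
  F: 292 − 1(67.79) − 1(7.541) = 216.7
  B: 1060 − 1(67.79) − 2(7.541) = 977.1
  E: 0 + 2(67.79) = 135.6
  C: 0 + 2(7.541) = 15.08
Total out = 1344 mol; y_E = 135.6 / 1344 = 0.1009.

0.101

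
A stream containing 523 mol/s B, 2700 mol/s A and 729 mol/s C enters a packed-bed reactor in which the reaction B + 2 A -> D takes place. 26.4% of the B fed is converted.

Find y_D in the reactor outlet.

B reacted = 0.264 × 523 = 138.1 mol/s; ν_B = −1, so ξ = 138.1/1 = 138.1 mol/s.
Outlet amounts (n = n₀ + ν ξ):
  B: 523 − 1(138.1) = 384.9
  A: 2700 − 2(138.1) = 2424
  D: 0 + 1(138.1) = 138.1
  C: 729 (inert)
Total out = 3676 mol/s; y_D = 138.1 / 3676 = 0.03756.

0.0376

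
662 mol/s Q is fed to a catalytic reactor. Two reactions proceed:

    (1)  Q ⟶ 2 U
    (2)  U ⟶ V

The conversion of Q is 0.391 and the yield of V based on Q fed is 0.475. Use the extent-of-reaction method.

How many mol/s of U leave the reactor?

203 mol/s

Conversion of Q: Q consumed = 1ξ₁ = 0.391 × 662 → ξ₁ = 258.8 mol/s.
Yield of V: 1ξ₂ / 662 = 0.475 → ξ₂ = 314.4 mol/s.
Outlet amounts (n = n₀ + Σ ν·ξ):
  Q: 662 − 1(258.8) = 403.2
  U: 0 + 2(258.8) − 1(314.4) = 203.2
  V: 0 + 1(314.4) = 314.4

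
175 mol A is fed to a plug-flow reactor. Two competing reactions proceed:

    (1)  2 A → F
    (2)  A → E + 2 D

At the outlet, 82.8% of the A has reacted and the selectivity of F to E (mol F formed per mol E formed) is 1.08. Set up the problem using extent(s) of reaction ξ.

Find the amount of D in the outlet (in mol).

Conversion of A: A consumed = 0.828 × 175 = 144.9 mol = 2ξ₁ + 1ξ₂.
Selectivity: 1ξ₁ / (1ξ₂) = 1.08 → ξ₁ = 1.08 ξ₂.
Substitute: (2·1.08 + 1) ξ₂ = 144.9 → ξ₂ = 45.85 mol, ξ₁ = 49.52 mol.
Outlet amounts (n = n₀ + Σ ν·ξ):
  A: 175 − 2(49.52) − 1(45.85) = 30.1
  F: 0 + 1(49.52) = 49.52
  E: 0 + 1(45.85) = 45.85
  D: 0 + 2(45.85) = 91.71

91.7 mol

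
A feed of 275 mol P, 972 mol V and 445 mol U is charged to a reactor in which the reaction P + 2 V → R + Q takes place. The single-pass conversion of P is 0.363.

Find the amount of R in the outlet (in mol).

P reacted = 0.363 × 275 = 99.83 mol; ν_P = −1, so ξ = 99.83/1 = 99.83 mol.
Outlet amounts (n = n₀ + ν ξ):
  P: 275 − 1(99.83) = 175.2
  V: 972 − 2(99.83) = 772.4
  R: 0 + 1(99.83) = 99.83
  Q: 0 + 1(99.83) = 99.83
  U: 445 (inert)

99.8 mol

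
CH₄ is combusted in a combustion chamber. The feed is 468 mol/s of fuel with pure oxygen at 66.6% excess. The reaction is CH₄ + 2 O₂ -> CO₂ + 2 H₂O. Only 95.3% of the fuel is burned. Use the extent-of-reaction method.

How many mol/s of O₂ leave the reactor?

667 mol/s

Stoichiometric O₂ = 2 × 468 = 936 mol/s; O₂ fed = 936 × 1.666 = 1559 mol/s.
Fuel reacted = 0.953 × 468 → ξ = 446 mol/s.
Outlet (n = n₀ + ν ξ):
  CH₄: 468 − 1(446) = 22
  O₂: 1559 − 2(446) = 667.4
  CO₂: 0 + 1(446) = 446
  H₂O: 0 + 2(446) = 892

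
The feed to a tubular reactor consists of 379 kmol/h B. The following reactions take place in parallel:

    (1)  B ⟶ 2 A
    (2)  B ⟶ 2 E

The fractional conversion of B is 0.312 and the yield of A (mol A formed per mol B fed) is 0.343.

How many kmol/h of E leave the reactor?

106 kmol/h

Yield of A: 2ξ₁ / 379 = 0.343 → ξ₁ = 65 kmol/h.
Conversion of B: 1ξ₁ + 1ξ₂ = 0.312 × 379 = 118.2 → ξ₂ = 53.25 kmol/h.
Outlet amounts (n = n₀ + Σ ν·ξ):
  B: 379 − 1(65) − 1(53.25) = 260.8
  A: 0 + 2(65) = 130
  E: 0 + 2(53.25) = 106.5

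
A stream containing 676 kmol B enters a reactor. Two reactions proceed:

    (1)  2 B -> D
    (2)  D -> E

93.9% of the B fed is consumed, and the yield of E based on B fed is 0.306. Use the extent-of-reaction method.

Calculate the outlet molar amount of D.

Conversion of B: B consumed = 2ξ₁ = 0.939 × 676 → ξ₁ = 317.4 kmol.
Yield of E: 1ξ₂ / 676 = 0.306 → ξ₂ = 206.9 kmol.
Outlet amounts (n = n₀ + Σ ν·ξ):
  B: 676 − 2(317.4) = 41.24
  D: 0 + 1(317.4) − 1(206.9) = 110.5
  E: 0 + 1(206.9) = 206.9

111 kmol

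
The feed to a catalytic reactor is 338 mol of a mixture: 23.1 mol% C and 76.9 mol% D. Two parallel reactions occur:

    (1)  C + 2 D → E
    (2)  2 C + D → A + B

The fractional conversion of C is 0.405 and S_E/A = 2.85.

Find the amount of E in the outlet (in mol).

18.6 mol

Conversion of C: C consumed = 0.405 × 78.08 = 31.62 mol = 1ξ₁ + 2ξ₂.
Selectivity: 1ξ₁ / (1ξ₂) = 2.85 → ξ₁ = 2.85 ξ₂.
Substitute: (1·2.85 + 2) ξ₂ = 31.62 → ξ₂ = 6.52 mol, ξ₁ = 18.58 mol.
Outlet amounts (n = n₀ + Σ ν·ξ):
  C: 78.08 − 1(18.58) − 2(6.52) = 46.46
  D: 259.9 − 2(18.58) − 1(6.52) = 216.2
  E: 0 + 1(18.58) = 18.58
  A: 0 + 1(6.52) = 6.52
  B: 0 + 1(6.52) = 6.52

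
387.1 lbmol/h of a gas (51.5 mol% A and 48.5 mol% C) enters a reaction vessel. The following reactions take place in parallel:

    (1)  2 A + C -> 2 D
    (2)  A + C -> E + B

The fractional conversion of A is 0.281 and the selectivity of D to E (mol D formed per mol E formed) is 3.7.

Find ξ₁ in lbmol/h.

Conversion of A: A consumed = 0.281 × 199.4 = 56.02 lbmol/h = 2ξ₁ + 1ξ₂.
Selectivity: 2ξ₁ / (1ξ₂) = 3.7 → ξ₁ = 1.85 ξ₂.
Substitute: (2·1.85 + 1) ξ₂ = 56.02 → ξ₂ = 11.92 lbmol/h, ξ₁ = 22.05 lbmol/h.
Outlet amounts (n = n₀ + Σ ν·ξ):
  A: 199.4 − 2(22.05) − 1(11.92) = 143.3
  C: 187.7 − 1(22.05) − 1(11.92) = 153.8
  D: 0 + 2(22.05) = 44.1
  E: 0 + 1(11.92) = 11.92
  B: 0 + 1(11.92) = 11.92

ξ₁ = 22.1 lbmol/h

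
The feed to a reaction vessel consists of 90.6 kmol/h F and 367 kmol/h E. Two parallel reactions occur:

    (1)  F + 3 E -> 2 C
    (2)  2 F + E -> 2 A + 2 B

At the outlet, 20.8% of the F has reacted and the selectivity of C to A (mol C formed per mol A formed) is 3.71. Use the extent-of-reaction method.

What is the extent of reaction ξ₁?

ξ₁ = 12.2 kmol/h

Conversion of F: F consumed = 0.208 × 90.6 = 18.84 kmol/h = 1ξ₁ + 2ξ₂.
Selectivity: 2ξ₁ / (2ξ₂) = 3.71 → ξ₁ = 3.71 ξ₂.
Substitute: (1·3.71 + 2) ξ₂ = 18.84 → ξ₂ = 3.3 kmol/h, ξ₁ = 12.24 kmol/h.
Outlet amounts (n = n₀ + Σ ν·ξ):
  F: 90.6 − 1(12.24) − 2(3.3) = 71.76
  E: 367 − 3(12.24) − 1(3.3) = 327
  C: 0 + 2(12.24) = 24.49
  A: 0 + 2(3.3) = 6.601
  B: 0 + 2(3.3) = 6.601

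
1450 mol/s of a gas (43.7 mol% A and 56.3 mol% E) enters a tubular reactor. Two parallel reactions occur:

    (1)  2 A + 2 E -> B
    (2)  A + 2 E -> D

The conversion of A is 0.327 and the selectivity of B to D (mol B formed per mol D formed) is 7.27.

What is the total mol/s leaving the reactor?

Conversion of A: A consumed = 0.327 × 633.7 = 207.2 mol/s = 2ξ₁ + 1ξ₂.
Selectivity: 1ξ₁ / (1ξ₂) = 7.27 → ξ₁ = 7.27 ξ₂.
Substitute: (2·7.27 + 1) ξ₂ = 207.2 → ξ₂ = 13.33 mol/s, ξ₁ = 96.93 mol/s.
Outlet amounts (n = n₀ + Σ ν·ξ):
  A: 633.7 − 2(96.93) − 1(13.33) = 426.4
  E: 816.4 − 2(96.93) − 2(13.33) = 595.8
  B: 0 + 1(96.93) = 96.93
  D: 0 + 1(13.33) = 13.33
Total out = 426.4 + 595.8 + 96.93 + 13.33 = 1133 mol/s.

1130 mol/s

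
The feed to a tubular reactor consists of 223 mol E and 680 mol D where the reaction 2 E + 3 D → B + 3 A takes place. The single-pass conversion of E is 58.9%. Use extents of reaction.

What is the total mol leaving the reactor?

837 mol

E reacted = 0.589 × 223 = 131.3 mol; ν_E = −2, so ξ = 131.3/2 = 65.67 mol.
Outlet amounts (n = n₀ + ν ξ):
  E: 223 − 2(65.67) = 91.65
  D: 680 − 3(65.67) = 483
  B: 0 + 1(65.67) = 65.67
  A: 0 + 3(65.67) = 197
Total out = 91.65 + 483 + 65.67 + 197 = 837.3 mol.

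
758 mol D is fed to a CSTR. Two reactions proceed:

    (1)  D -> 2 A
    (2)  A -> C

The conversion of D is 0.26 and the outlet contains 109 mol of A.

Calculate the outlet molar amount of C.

Conversion of D: D consumed = 1ξ₁ = 0.26 × 758 → ξ₁ = 197.1 mol.
A balance: n_A = 0 + 2ξ₁ − 1ξ₂ = 109 → ξ₂ = (2·197.1 − 109)/1 = 285.2 mol.
Outlet amounts (n = n₀ + Σ ν·ξ):
  D: 758 − 1(197.1) = 560.9
  A: 0 + 2(197.1) − 1(285.2) = 109
  C: 0 + 1(285.2) = 285.2

285 mol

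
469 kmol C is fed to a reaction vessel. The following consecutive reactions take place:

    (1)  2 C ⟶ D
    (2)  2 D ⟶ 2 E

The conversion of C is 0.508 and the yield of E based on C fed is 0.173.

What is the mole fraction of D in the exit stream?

Conversion of C: C consumed = 2ξ₁ = 0.508 × 469 → ξ₁ = 119.1 kmol.
Yield of E: 2ξ₂ / 469 = 0.173 → ξ₂ = 40.57 kmol.
Outlet amounts (n = n₀ + Σ ν·ξ):
  C: 469 − 2(119.1) = 230.7
  D: 0 + 1(119.1) − 2(40.57) = 37.99
  E: 0 + 2(40.57) = 81.14
Total out = 349.9 kmol; y_D = 37.99 / 349.9 = 0.1086.

0.109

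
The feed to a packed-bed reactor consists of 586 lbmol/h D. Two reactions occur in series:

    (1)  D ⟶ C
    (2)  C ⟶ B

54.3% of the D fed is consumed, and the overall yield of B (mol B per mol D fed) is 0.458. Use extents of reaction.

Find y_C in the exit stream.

Conversion of D: D consumed = 1ξ₁ = 0.543 × 586 → ξ₁ = 318.2 lbmol/h.
Yield of B: 1ξ₂ / 586 = 0.458 → ξ₂ = 268.4 lbmol/h.
Outlet amounts (n = n₀ + Σ ν·ξ):
  D: 586 − 1(318.2) = 267.8
  C: 0 + 1(318.2) − 1(268.4) = 49.81
  B: 0 + 1(268.4) = 268.4
Total out = 586 lbmol/h; y_C = 49.81 / 586 = 0.085.

0.085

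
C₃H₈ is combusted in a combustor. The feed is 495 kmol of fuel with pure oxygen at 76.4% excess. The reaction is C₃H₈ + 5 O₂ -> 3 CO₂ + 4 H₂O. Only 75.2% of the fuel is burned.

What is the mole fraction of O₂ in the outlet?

Stoichiometric O₂ = 5 × 495 = 2475 kmol; O₂ fed = 2475 × 1.764 = 4366 kmol.
Fuel reacted = 0.752 × 495 → ξ = 372.2 kmol.
Outlet (n = n₀ + ν ξ):
  C₃H₈: 495 − 1(372.2) = 122.8
  O₂: 4366 − 5(372.2) = 2505
  CO₂: 0 + 3(372.2) = 1117
  H₂O: 0 + 4(372.2) = 1489
Total out = 5233 kmol; y_O₂ = 2505 / 5233 = 0.4786.

0.479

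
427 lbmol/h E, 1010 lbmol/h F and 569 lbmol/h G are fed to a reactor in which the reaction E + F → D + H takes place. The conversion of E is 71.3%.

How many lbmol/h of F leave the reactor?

E reacted = 0.713 × 427 = 304.5 lbmol/h; ν_E = −1, so ξ = 304.5/1 = 304.5 lbmol/h.
Outlet amounts (n = n₀ + ν ξ):
  E: 427 − 1(304.5) = 122.5
  F: 1010 − 1(304.5) = 705.5
  D: 0 + 1(304.5) = 304.5
  H: 0 + 1(304.5) = 304.5
  G: 569 (inert)

706 lbmol/h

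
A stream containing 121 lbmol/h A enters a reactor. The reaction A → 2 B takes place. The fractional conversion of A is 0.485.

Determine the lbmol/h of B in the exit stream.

A reacted = 0.485 × 121 = 58.68 lbmol/h; ν_A = −1, so ξ = 58.68/1 = 58.68 lbmol/h.
Outlet amounts (n = n₀ + ν ξ):
  A: 121 − 1(58.68) = 62.32
  B: 0 + 2(58.68) = 117.4

117 lbmol/h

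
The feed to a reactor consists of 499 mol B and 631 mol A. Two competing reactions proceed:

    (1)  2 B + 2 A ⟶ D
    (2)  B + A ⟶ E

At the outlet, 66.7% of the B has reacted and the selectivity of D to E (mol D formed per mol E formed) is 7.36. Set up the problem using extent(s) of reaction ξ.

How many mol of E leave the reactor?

21.2 mol

Conversion of B: B consumed = 0.667 × 499 = 332.8 mol = 2ξ₁ + 1ξ₂.
Selectivity: 1ξ₁ / (1ξ₂) = 7.36 → ξ₁ = 7.36 ξ₂.
Substitute: (2·7.36 + 1) ξ₂ = 332.8 → ξ₂ = 21.17 mol, ξ₁ = 155.8 mol.
Outlet amounts (n = n₀ + Σ ν·ξ):
  B: 499 − 2(155.8) − 1(21.17) = 166.2
  A: 631 − 2(155.8) − 1(21.17) = 298.2
  D: 0 + 1(155.8) = 155.8
  E: 0 + 1(21.17) = 21.17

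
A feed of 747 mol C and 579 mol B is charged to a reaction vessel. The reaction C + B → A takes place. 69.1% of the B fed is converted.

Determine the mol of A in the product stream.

B reacted = 0.691 × 579 = 400.1 mol; ν_B = −1, so ξ = 400.1/1 = 400.1 mol.
Outlet amounts (n = n₀ + ν ξ):
  C: 747 − 1(400.1) = 346.9
  B: 579 − 1(400.1) = 178.9
  A: 0 + 1(400.1) = 400.1

400 mol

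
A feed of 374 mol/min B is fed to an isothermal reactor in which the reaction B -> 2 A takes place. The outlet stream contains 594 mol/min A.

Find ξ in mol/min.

For A: n = n₀ + 2ξ → 594 = 0 + 2ξ, giving ξ = 297 mol/min.
Outlet amounts (n = n₀ + ν ξ):
  B: 374 − 1(297) = 77
  A: 0 + 2(297) = 594

ξ = 297 mol/min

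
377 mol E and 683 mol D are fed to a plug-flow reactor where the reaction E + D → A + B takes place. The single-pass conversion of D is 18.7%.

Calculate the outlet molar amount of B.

128 mol

D reacted = 0.187 × 683 = 127.7 mol; ν_D = −1, so ξ = 127.7/1 = 127.7 mol.
Outlet amounts (n = n₀ + ν ξ):
  E: 377 − 1(127.7) = 249.3
  D: 683 − 1(127.7) = 555.3
  A: 0 + 1(127.7) = 127.7
  B: 0 + 1(127.7) = 127.7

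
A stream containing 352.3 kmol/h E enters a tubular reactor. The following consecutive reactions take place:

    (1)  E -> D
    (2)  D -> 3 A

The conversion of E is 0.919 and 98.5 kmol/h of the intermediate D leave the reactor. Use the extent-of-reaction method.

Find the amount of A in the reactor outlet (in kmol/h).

Conversion of E: E consumed = 1ξ₁ = 0.919 × 352.3 → ξ₁ = 323.8 kmol/h.
D balance: n_D = 0 + 1ξ₁ − 1ξ₂ = 98.5 → ξ₂ = (1·323.8 − 98.5)/1 = 225.3 kmol/h.
Outlet amounts (n = n₀ + Σ ν·ξ):
  E: 352.3 − 1(323.8) = 28.54
  D: 0 + 1(323.8) − 1(225.3) = 98.5
  A: 0 + 3(225.3) = 675.8

676 kmol/h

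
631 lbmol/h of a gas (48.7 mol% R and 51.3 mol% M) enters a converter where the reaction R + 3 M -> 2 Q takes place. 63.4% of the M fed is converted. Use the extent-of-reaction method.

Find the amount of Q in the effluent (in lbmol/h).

M reacted = 0.634 × 323.7 = 205.2 lbmol/h; ν_M = −3, so ξ = 205.2/3 = 68.41 lbmol/h.
Outlet amounts (n = n₀ + ν ξ):
  R: 307.3 − 1(68.41) = 238.9
  M: 323.7 − 3(68.41) = 118.5
  Q: 0 + 2(68.41) = 136.8

137 lbmol/h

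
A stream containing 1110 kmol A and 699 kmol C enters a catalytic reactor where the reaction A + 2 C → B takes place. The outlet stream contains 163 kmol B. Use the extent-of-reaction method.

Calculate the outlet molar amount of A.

947 kmol

For B: n = n₀ + 1ξ → 163 = 0 + 1ξ, giving ξ = 163 kmol.
Outlet amounts (n = n₀ + ν ξ):
  A: 1110 − 1(163) = 947
  C: 699 − 2(163) = 373
  B: 0 + 1(163) = 163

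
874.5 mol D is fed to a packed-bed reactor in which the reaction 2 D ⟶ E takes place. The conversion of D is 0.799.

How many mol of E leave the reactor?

D reacted = 0.799 × 874.5 = 698.7 mol; ν_D = −2, so ξ = 698.7/2 = 349.4 mol.
Outlet amounts (n = n₀ + ν ξ):
  D: 874.5 − 2(349.4) = 175.8
  E: 0 + 1(349.4) = 349.4

349 mol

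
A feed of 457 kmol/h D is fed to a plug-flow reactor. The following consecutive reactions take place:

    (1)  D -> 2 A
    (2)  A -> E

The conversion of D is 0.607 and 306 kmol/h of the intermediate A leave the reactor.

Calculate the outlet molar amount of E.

249 kmol/h

Conversion of D: D consumed = 1ξ₁ = 0.607 × 457 → ξ₁ = 277.4 kmol/h.
A balance: n_A = 0 + 2ξ₁ − 1ξ₂ = 306 → ξ₂ = (2·277.4 − 306)/1 = 248.8 kmol/h.
Outlet amounts (n = n₀ + Σ ν·ξ):
  D: 457 − 1(277.4) = 179.6
  A: 0 + 2(277.4) − 1(248.8) = 306
  E: 0 + 1(248.8) = 248.8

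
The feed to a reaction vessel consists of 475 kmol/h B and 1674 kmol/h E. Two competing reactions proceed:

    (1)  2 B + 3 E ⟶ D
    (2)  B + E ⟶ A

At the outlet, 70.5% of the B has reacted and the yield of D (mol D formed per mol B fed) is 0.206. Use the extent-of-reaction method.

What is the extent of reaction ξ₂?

ξ₂ = 139 kmol/h

Yield of D: 1ξ₁ / 475 = 0.206 → ξ₁ = 97.85 kmol/h.
Conversion of B: 2ξ₁ + 1ξ₂ = 0.705 × 475 = 334.9 → ξ₂ = 139.2 kmol/h.
Outlet amounts (n = n₀ + Σ ν·ξ):
  B: 475 − 2(97.85) − 1(139.2) = 140.1
  E: 1674 − 3(97.85) − 1(139.2) = 1241
  D: 0 + 1(97.85) = 97.85
  A: 0 + 1(139.2) = 139.2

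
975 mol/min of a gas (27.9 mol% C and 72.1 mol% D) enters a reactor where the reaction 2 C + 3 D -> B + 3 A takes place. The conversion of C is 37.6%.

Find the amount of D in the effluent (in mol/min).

C reacted = 0.376 × 272 = 102.3 mol/min; ν_C = −2, so ξ = 102.3/2 = 51.14 mol/min.
Outlet amounts (n = n₀ + ν ξ):
  C: 272 − 2(51.14) = 169.7
  D: 703 − 3(51.14) = 549.6
  B: 0 + 1(51.14) = 51.14
  A: 0 + 3(51.14) = 153.4

550 mol/min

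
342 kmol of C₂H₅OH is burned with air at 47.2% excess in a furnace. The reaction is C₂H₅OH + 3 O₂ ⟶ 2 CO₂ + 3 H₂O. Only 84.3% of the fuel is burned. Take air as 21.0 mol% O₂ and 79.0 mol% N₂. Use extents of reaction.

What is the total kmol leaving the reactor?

7820 kmol

Stoichiometric O₂ = 3 × 342 = 1026 kmol; O₂ fed = 1026 × 1.472 = 1510 kmol.
N₂ fed = 1510 × 79/21 = 5681 kmol.
Fuel reacted = 0.843 × 342 → ξ = 288.3 kmol.
Outlet (n = n₀ + ν ξ):
  C₂H₅OH: 342 − 1(288.3) = 53.69
  O₂: 1510 − 3(288.3) = 645.4
  N₂: 5681 (inert)
  CO₂: 0 + 2(288.3) = 576.6
  H₂O: 0 + 3(288.3) = 864.9
Total out = 53.69 + 645.4 + 5681 + 576.6 + 864.9 = 7822 kmol.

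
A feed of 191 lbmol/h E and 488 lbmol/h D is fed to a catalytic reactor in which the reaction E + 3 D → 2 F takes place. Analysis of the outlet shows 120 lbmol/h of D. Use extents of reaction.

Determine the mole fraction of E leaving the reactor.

0.158

For D: n = n₀ − 3ξ → 120 = 488 − 3ξ, giving ξ = 122.7 lbmol/h.
Outlet amounts (n = n₀ + ν ξ):
  E: 191 − 1(122.7) = 68.33
  D: 488 − 3(122.7) = 120
  F: 0 + 2(122.7) = 245.3
Total out = 433.7 lbmol/h; y_E = 68.33 / 433.7 = 0.1576.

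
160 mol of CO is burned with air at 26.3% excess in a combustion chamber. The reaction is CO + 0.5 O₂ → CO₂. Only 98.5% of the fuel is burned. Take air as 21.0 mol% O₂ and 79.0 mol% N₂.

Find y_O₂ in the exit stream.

0.0395

Stoichiometric O₂ = 0.5 × 160 = 80 mol; O₂ fed = 80 × 1.263 = 101 mol.
N₂ fed = 101 × 79/21 = 380.1 mol.
Fuel reacted = 0.985 × 160 → ξ = 157.6 mol.
Outlet (n = n₀ + ν ξ):
  CO: 160 − 1(157.6) = 2.4
  O₂: 101 − 0.5(157.6) = 22.24
  N₂: 380.1 (inert)
  CO₂: 0 + 1(157.6) = 157.6
Total out = 562.3 mol; y_O₂ = 22.24 / 562.3 = 0.03955.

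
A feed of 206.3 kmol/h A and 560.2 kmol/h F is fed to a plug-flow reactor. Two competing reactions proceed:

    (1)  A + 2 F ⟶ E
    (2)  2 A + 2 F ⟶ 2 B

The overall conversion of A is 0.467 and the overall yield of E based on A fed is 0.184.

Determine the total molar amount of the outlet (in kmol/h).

Yield of E: 1ξ₁ / 206.3 = 0.184 → ξ₁ = 37.96 kmol/h.
Conversion of A: 1ξ₁ + 2ξ₂ = 0.467 × 206.3 = 96.34 → ξ₂ = 29.19 kmol/h.
Outlet amounts (n = n₀ + Σ ν·ξ):
  A: 206.3 − 1(37.96) − 2(29.19) = 110
  F: 560.2 − 2(37.96) − 2(29.19) = 425.9
  E: 0 + 1(37.96) = 37.96
  B: 0 + 2(29.19) = 58.38
Total out = 110 + 425.9 + 37.96 + 58.38 = 632.2 kmol/h.

632 kmol/h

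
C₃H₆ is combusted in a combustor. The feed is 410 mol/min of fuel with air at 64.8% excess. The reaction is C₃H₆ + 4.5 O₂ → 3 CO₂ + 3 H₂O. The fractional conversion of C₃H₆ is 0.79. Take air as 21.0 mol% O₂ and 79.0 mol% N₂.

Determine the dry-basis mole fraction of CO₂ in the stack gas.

Stoichiometric O₂ = 4.5 × 410 = 1845 mol/min; O₂ fed = 1845 × 1.648 = 3041 mol/min.
N₂ fed = 3041 × 79/21 = 11440 mol/min.
Fuel reacted = 0.79 × 410 → ξ = 323.9 mol/min.
Outlet (n = n₀ + ν ξ):
  C₃H₆: 410 − 1(323.9) = 86.1
  O₂: 3041 − 4.5(323.9) = 1583
  N₂: 11440 (inert)
  CO₂: 0 + 3(323.9) = 971.7
  H₂O: 0 + 3(323.9) = 971.7
Dry total = 14080 mol/min; y_CO₂ (dry) = 971.7 / 14080 = 0.06902.

0.069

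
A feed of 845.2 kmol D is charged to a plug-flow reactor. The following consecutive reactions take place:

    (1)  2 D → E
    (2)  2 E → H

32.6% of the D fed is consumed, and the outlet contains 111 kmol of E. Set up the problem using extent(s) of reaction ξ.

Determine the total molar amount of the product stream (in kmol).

Conversion of D: D consumed = 2ξ₁ = 0.326 × 845.2 → ξ₁ = 137.8 kmol.
E balance: n_E = 0 + 1ξ₁ − 2ξ₂ = 111 → ξ₂ = (1·137.8 − 111)/2 = 13.38 kmol.
Outlet amounts (n = n₀ + Σ ν·ξ):
  D: 845.2 − 2(137.8) = 569.7
  E: 0 + 1(137.8) − 2(13.38) = 111
  H: 0 + 1(13.38) = 13.38
Total out = 569.7 + 111 + 13.38 = 694 kmol.

694 kmol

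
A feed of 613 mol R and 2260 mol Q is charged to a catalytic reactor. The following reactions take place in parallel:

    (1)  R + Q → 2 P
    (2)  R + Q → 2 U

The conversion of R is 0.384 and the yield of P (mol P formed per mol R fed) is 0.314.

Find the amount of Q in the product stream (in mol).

2020 mol

Yield of P: 2ξ₁ / 613 = 0.314 → ξ₁ = 96.24 mol.
Conversion of R: 1ξ₁ + 1ξ₂ = 0.384 × 613 = 235.4 → ξ₂ = 139.2 mol.
Outlet amounts (n = n₀ + Σ ν·ξ):
  R: 613 − 1(96.24) − 1(139.2) = 377.6
  Q: 2260 − 1(96.24) − 1(139.2) = 2025
  P: 0 + 2(96.24) = 192.5
  U: 0 + 2(139.2) = 278.3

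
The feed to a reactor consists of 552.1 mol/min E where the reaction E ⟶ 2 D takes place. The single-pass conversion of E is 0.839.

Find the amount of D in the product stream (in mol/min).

E reacted = 0.839 × 552.1 = 463.2 mol/min; ν_E = −1, so ξ = 463.2/1 = 463.2 mol/min.
Outlet amounts (n = n₀ + ν ξ):
  E: 552.1 − 1(463.2) = 88.89
  D: 0 + 2(463.2) = 926.4

926 mol/min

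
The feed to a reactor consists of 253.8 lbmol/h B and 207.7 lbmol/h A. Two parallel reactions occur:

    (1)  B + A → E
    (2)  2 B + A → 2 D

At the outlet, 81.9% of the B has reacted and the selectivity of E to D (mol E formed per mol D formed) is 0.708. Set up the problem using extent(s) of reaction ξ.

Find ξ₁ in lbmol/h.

ξ₁ = 86.2 lbmol/h

Conversion of B: B consumed = 0.819 × 253.8 = 207.9 lbmol/h = 1ξ₁ + 2ξ₂.
Selectivity: 1ξ₁ / (2ξ₂) = 0.708 → ξ₁ = 1.416 ξ₂.
Substitute: (1·1.416 + 2) ξ₂ = 207.9 → ξ₂ = 60.85 lbmol/h, ξ₁ = 86.16 lbmol/h.
Outlet amounts (n = n₀ + Σ ν·ξ):
  B: 253.8 − 1(86.16) − 2(60.85) = 45.94
  A: 207.7 − 1(86.16) − 1(60.85) = 60.69
  E: 0 + 1(86.16) = 86.16
  D: 0 + 2(60.85) = 121.7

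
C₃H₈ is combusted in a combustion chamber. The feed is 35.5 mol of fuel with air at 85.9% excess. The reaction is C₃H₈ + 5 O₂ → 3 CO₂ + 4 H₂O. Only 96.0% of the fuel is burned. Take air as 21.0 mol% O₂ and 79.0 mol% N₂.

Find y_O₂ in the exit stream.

Stoichiometric O₂ = 5 × 35.5 = 177.5 mol; O₂ fed = 177.5 × 1.859 = 330 mol.
N₂ fed = 330 × 79/21 = 1241 mol.
Fuel reacted = 0.96 × 35.5 → ξ = 34.08 mol.
Outlet (n = n₀ + ν ξ):
  C₃H₈: 35.5 − 1(34.08) = 1.42
  O₂: 330 − 5(34.08) = 159.6
  N₂: 1241 (inert)
  CO₂: 0 + 3(34.08) = 102.2
  H₂O: 0 + 4(34.08) = 136.3
Total out = 1641 mol; y_O₂ = 159.6 / 1641 = 0.09725.

0.0972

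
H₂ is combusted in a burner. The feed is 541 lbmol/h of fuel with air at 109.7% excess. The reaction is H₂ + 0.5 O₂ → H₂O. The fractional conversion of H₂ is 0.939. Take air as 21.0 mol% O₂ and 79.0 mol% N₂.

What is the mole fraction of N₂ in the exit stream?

Stoichiometric O₂ = 0.5 × 541 = 270.5 lbmol/h; O₂ fed = 270.5 × 2.097 = 567.2 lbmol/h.
N₂ fed = 567.2 × 79/21 = 2134 lbmol/h.
Fuel reacted = 0.939 × 541 → ξ = 508 lbmol/h.
Outlet (n = n₀ + ν ξ):
  H₂: 541 − 1(508) = 33
  O₂: 567.2 − 0.5(508) = 313.2
  N₂: 2134 (inert)
  H₂O: 0 + 1(508) = 508
Total out = 2988 lbmol/h; y_N₂ = 2134 / 2988 = 0.7141.

0.714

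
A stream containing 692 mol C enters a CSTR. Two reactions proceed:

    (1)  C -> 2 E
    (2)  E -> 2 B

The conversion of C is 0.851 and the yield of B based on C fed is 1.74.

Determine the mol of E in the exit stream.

Conversion of C: C consumed = 1ξ₁ = 0.851 × 692 → ξ₁ = 588.9 mol.
Yield of B: 2ξ₂ / 692 = 1.74 → ξ₂ = 602 mol.
Outlet amounts (n = n₀ + Σ ν·ξ):
  C: 692 − 1(588.9) = 103.1
  E: 0 + 2(588.9) − 1(602) = 575.7
  B: 0 + 2(602) = 1204

576 mol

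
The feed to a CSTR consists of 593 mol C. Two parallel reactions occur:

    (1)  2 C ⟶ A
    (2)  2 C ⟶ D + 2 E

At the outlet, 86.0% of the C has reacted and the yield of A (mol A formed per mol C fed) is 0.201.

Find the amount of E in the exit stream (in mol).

272 mol

Yield of A: 1ξ₁ / 593 = 0.201 → ξ₁ = 119.2 mol.
Conversion of C: 2ξ₁ + 2ξ₂ = 0.86 × 593 = 510 → ξ₂ = 135.8 mol.
Outlet amounts (n = n₀ + Σ ν·ξ):
  C: 593 − 2(119.2) − 2(135.8) = 83.02
  A: 0 + 1(119.2) = 119.2
  D: 0 + 1(135.8) = 135.8
  E: 0 + 2(135.8) = 271.6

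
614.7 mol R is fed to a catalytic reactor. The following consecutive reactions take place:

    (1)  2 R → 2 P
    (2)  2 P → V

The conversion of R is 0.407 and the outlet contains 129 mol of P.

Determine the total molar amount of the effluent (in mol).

554 mol

Conversion of R: R consumed = 2ξ₁ = 0.407 × 614.7 → ξ₁ = 125.1 mol.
P balance: n_P = 0 + 2ξ₁ − 2ξ₂ = 129 → ξ₂ = (2·125.1 − 129)/2 = 60.59 mol.
Outlet amounts (n = n₀ + Σ ν·ξ):
  R: 614.7 − 2(125.1) = 364.5
  P: 0 + 2(125.1) − 2(60.59) = 129
  V: 0 + 1(60.59) = 60.59
Total out = 364.5 + 129 + 60.59 = 554.1 mol.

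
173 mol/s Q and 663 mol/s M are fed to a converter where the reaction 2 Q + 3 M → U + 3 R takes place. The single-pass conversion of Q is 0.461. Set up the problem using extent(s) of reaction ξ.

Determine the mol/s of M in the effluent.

543 mol/s

Q reacted = 0.461 × 173 = 79.75 mol/s; ν_Q = −2, so ξ = 79.75/2 = 39.88 mol/s.
Outlet amounts (n = n₀ + ν ξ):
  Q: 173 − 2(39.88) = 93.25
  M: 663 − 3(39.88) = 543.4
  U: 0 + 1(39.88) = 39.88
  R: 0 + 3(39.88) = 119.6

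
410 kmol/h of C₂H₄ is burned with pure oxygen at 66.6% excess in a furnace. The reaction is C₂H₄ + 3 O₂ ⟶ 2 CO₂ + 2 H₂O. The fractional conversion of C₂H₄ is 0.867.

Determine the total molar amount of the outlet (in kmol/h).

2460 kmol/h

Stoichiometric O₂ = 3 × 410 = 1230 kmol/h; O₂ fed = 1230 × 1.666 = 2049 kmol/h.
Fuel reacted = 0.867 × 410 → ξ = 355.5 kmol/h.
Outlet (n = n₀ + ν ξ):
  C₂H₄: 410 − 1(355.5) = 54.53
  O₂: 2049 − 3(355.5) = 982.8
  CO₂: 0 + 2(355.5) = 710.9
  H₂O: 0 + 2(355.5) = 710.9
Total out = 54.53 + 982.8 + 710.9 + 710.9 = 2459 kmol/h.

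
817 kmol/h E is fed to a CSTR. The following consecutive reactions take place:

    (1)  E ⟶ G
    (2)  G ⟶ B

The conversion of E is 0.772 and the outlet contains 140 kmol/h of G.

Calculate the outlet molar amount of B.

491 kmol/h

Conversion of E: E consumed = 1ξ₁ = 0.772 × 817 → ξ₁ = 630.7 kmol/h.
G balance: n_G = 0 + 1ξ₁ − 1ξ₂ = 140 → ξ₂ = (1·630.7 − 140)/1 = 490.7 kmol/h.
Outlet amounts (n = n₀ + Σ ν·ξ):
  E: 817 − 1(630.7) = 186.3
  G: 0 + 1(630.7) − 1(490.7) = 140
  B: 0 + 1(490.7) = 490.7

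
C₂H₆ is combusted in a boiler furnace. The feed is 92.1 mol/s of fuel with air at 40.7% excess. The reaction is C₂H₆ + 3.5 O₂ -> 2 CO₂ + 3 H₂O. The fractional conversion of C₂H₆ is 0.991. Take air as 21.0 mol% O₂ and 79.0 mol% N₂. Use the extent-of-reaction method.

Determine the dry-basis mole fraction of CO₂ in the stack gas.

0.0902

Stoichiometric O₂ = 3.5 × 92.1 = 322.3 mol/s; O₂ fed = 322.3 × 1.407 = 453.5 mol/s.
N₂ fed = 453.5 × 79/21 = 1706 mol/s.
Fuel reacted = 0.991 × 92.1 → ξ = 91.27 mol/s.
Outlet (n = n₀ + ν ξ):
  C₂H₆: 92.1 − 1(91.27) = 0.8289
  O₂: 453.5 − 3.5(91.27) = 134.1
  N₂: 1706 (inert)
  CO₂: 0 + 2(91.27) = 182.5
  H₂O: 0 + 3(91.27) = 273.8
Dry total = 2024 mol/s; y_CO₂ (dry) = 182.5 / 2024 = 0.0902.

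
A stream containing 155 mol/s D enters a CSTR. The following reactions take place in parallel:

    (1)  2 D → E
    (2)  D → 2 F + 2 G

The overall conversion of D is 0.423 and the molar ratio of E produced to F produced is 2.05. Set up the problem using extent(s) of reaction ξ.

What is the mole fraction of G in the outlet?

Conversion of D: D consumed = 0.423 × 155 = 65.56 mol/s = 2ξ₁ + 1ξ₂.
Selectivity: 1ξ₁ / (2ξ₂) = 2.05 → ξ₁ = 4.1 ξ₂.
Substitute: (2·4.1 + 1) ξ₂ = 65.56 → ξ₂ = 7.127 mol/s, ξ₁ = 29.22 mol/s.
Outlet amounts (n = n₀ + Σ ν·ξ):
  D: 155 − 2(29.22) − 1(7.127) = 89.44
  E: 0 + 1(29.22) = 29.22
  F: 0 + 2(7.127) = 14.25
  G: 0 + 2(7.127) = 14.25
Total out = 147.2 mol/s; y_G = 14.25 / 147.2 = 0.09686.

0.0969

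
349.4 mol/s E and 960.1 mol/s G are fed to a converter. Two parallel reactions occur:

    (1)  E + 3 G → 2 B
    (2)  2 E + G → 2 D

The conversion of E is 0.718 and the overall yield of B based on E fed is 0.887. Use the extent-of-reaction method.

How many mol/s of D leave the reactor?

95.9 mol/s

Yield of B: 2ξ₁ / 349.4 = 0.887 → ξ₁ = 155 mol/s.
Conversion of E: 1ξ₁ + 2ξ₂ = 0.718 × 349.4 = 250.9 → ξ₂ = 47.96 mol/s.
Outlet amounts (n = n₀ + Σ ν·ξ):
  E: 349.4 − 1(155) − 2(47.96) = 98.53
  G: 960.1 − 3(155) − 1(47.96) = 447.3
  B: 0 + 2(155) = 309.9
  D: 0 + 2(47.96) = 95.91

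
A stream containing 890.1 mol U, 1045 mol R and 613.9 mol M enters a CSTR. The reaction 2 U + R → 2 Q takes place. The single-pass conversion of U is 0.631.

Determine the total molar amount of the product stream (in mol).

2270 mol

U reacted = 0.631 × 890.1 = 561.7 mol; ν_U = −2, so ξ = 561.7/2 = 280.8 mol.
Outlet amounts (n = n₀ + ν ξ):
  U: 890.1 − 2(280.8) = 328.4
  R: 1045 − 1(280.8) = 764.2
  Q: 0 + 2(280.8) = 561.7
  M: 613.9 (inert)
Total out = 328.4 + 764.2 + 561.7 + 613.9 = 2268 mol.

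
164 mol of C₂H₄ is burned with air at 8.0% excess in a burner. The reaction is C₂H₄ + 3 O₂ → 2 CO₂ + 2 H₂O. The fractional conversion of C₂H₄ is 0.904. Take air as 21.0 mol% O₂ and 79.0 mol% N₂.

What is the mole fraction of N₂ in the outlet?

Stoichiometric O₂ = 3 × 164 = 492 mol; O₂ fed = 492 × 1.080 = 531.4 mol.
N₂ fed = 531.4 × 79/21 = 1999 mol.
Fuel reacted = 0.904 × 164 → ξ = 148.3 mol.
Outlet (n = n₀ + ν ξ):
  C₂H₄: 164 − 1(148.3) = 15.74
  O₂: 531.4 − 3(148.3) = 86.59
  N₂: 1999 (inert)
  CO₂: 0 + 2(148.3) = 296.5
  H₂O: 0 + 2(148.3) = 296.5
Total out = 2694 mol; y_N₂ = 1999 / 2694 = 0.7419.

0.742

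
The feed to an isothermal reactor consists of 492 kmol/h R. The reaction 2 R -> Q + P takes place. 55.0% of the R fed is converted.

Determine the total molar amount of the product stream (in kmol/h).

492 kmol/h

R reacted = 0.55 × 492 = 270.6 kmol/h; ν_R = −2, so ξ = 270.6/2 = 135.3 kmol/h.
Outlet amounts (n = n₀ + ν ξ):
  R: 492 − 2(135.3) = 221.4
  Q: 0 + 1(135.3) = 135.3
  P: 0 + 1(135.3) = 135.3
Total out = 221.4 + 135.3 + 135.3 = 492 kmol/h.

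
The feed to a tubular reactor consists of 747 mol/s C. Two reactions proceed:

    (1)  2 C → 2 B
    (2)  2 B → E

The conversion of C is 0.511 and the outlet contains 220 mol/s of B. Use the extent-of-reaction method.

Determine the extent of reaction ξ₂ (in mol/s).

ξ₂ = 80.9 mol/s

Conversion of C: C consumed = 2ξ₁ = 0.511 × 747 → ξ₁ = 190.9 mol/s.
B balance: n_B = 0 + 2ξ₁ − 2ξ₂ = 220 → ξ₂ = (2·190.9 − 220)/2 = 80.86 mol/s.
Outlet amounts (n = n₀ + Σ ν·ξ):
  C: 747 − 2(190.9) = 365.3
  B: 0 + 2(190.9) − 2(80.86) = 220
  E: 0 + 1(80.86) = 80.86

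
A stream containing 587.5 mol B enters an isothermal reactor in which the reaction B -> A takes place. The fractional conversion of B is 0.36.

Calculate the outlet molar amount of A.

212 mol

B reacted = 0.36 × 587.5 = 211.5 mol; ν_B = −1, so ξ = 211.5/1 = 211.5 mol.
Outlet amounts (n = n₀ + ν ξ):
  B: 587.5 − 1(211.5) = 376
  A: 0 + 1(211.5) = 211.5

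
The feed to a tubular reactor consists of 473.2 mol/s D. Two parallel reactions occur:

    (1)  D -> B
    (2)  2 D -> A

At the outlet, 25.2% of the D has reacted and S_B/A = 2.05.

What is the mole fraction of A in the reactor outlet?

0.0664

Conversion of D: D consumed = 0.252 × 473.2 = 119.2 mol/s = 1ξ₁ + 2ξ₂.
Selectivity: 1ξ₁ / (1ξ₂) = 2.05 → ξ₁ = 2.05 ξ₂.
Substitute: (1·2.05 + 2) ξ₂ = 119.2 → ξ₂ = 29.44 mol/s, ξ₁ = 60.36 mol/s.
Outlet amounts (n = n₀ + Σ ν·ξ):
  D: 473.2 − 1(60.36) − 2(29.44) = 354
  B: 0 + 1(60.36) = 60.36
  A: 0 + 1(29.44) = 29.44
Total out = 443.8 mol/s; y_A = 29.44 / 443.8 = 0.06635.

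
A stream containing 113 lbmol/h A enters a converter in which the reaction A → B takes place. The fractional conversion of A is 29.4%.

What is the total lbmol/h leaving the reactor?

A reacted = 0.294 × 113 = 33.22 lbmol/h; ν_A = −1, so ξ = 33.22/1 = 33.22 lbmol/h.
Outlet amounts (n = n₀ + ν ξ):
  A: 113 − 1(33.22) = 79.78
  B: 0 + 1(33.22) = 33.22
Total out = 79.78 + 33.22 = 113 lbmol/h.

113 lbmol/h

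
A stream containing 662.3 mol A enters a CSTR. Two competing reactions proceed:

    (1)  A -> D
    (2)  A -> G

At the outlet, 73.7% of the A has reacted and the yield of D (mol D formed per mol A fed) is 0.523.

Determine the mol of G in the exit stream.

142 mol

Yield of D: 1ξ₁ / 662.3 = 0.523 → ξ₁ = 346.4 mol.
Conversion of A: 1ξ₁ + 1ξ₂ = 0.737 × 662.3 = 488.1 → ξ₂ = 141.7 mol.
Outlet amounts (n = n₀ + Σ ν·ξ):
  A: 662.3 − 1(346.4) − 1(141.7) = 174.2
  D: 0 + 1(346.4) = 346.4
  G: 0 + 1(141.7) = 141.7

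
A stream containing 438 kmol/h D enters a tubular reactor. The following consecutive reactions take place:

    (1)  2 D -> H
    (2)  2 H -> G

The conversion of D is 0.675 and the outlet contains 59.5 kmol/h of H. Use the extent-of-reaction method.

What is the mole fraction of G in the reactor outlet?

0.18

Conversion of D: D consumed = 2ξ₁ = 0.675 × 438 → ξ₁ = 147.8 kmol/h.
H balance: n_H = 0 + 1ξ₁ − 2ξ₂ = 59.5 → ξ₂ = (1·147.8 − 59.5)/2 = 44.16 kmol/h.
Outlet amounts (n = n₀ + Σ ν·ξ):
  D: 438 − 2(147.8) = 142.3
  H: 0 + 1(147.8) − 2(44.16) = 59.5
  G: 0 + 1(44.16) = 44.16
Total out = 246 kmol/h; y_G = 44.16 / 246 = 0.1795.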